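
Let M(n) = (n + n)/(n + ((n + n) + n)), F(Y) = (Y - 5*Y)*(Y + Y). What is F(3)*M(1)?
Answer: -36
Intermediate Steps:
F(Y) = -8*Y² (F(Y) = (-4*Y)*(2*Y) = -8*Y²)
M(n) = ½ (M(n) = (2*n)/(n + (2*n + n)) = (2*n)/(n + 3*n) = (2*n)/((4*n)) = (2*n)*(1/(4*n)) = ½)
F(3)*M(1) = -8*3²*(½) = -8*9*(½) = -72*½ = -36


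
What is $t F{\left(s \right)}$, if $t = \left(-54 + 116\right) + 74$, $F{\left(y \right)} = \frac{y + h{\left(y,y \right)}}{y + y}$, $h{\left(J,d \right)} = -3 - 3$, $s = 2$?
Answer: $-136$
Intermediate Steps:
$h{\left(J,d \right)} = -6$
$F{\left(y \right)} = \frac{-6 + y}{2 y}$ ($F{\left(y \right)} = \frac{y - 6}{y + y} = \frac{-6 + y}{2 y}$)
$t = 136$ ($t = 62 + 74 = 136$)
$t F{\left(s \right)} = 136 \frac{-6 + 2}{2 \cdot 2} = 136 \cdot \frac{1}{2} \cdot \frac{1}{2} \left(-4\right) = 136 \left(-1\right) = -136$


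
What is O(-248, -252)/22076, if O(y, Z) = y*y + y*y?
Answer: 30752/5519 ≈ 5.5720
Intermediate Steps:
O(y, Z) = 2*y² (O(y, Z) = y² + y² = 2*y²)
O(-248, -252)/22076 = (2*(-248)²)/22076 = (2*61504)*(1/22076) = 123008*(1/22076) = 30752/5519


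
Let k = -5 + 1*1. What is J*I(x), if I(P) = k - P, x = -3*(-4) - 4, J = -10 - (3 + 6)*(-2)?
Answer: -96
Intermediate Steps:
J = 8 (J = -10 - 9*(-2) = -10 - 1*(-18) = -10 + 18 = 8)
k = -4 (k = -5 + 1 = -4)
x = 8 (x = 12 - 4 = 8)
I(P) = -4 - P
J*I(x) = 8*(-4 - 1*8) = 8*(-4 - 8) = 8*(-12) = -96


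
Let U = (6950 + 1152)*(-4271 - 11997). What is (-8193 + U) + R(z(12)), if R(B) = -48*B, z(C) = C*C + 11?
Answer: -131818969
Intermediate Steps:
U = -131803336 (U = 8102*(-16268) = -131803336)
z(C) = 11 + C**2 (z(C) = C**2 + 11 = 11 + C**2)
(-8193 + U) + R(z(12)) = (-8193 - 131803336) - 48*(11 + 12**2) = -131811529 - 48*(11 + 144) = -131811529 - 48*155 = -131811529 - 7440 = -131818969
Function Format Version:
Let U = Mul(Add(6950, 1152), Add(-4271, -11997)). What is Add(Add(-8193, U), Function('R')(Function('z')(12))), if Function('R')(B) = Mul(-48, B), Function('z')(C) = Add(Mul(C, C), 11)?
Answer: -131818969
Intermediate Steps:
U = -131803336 (U = Mul(8102, -16268) = -131803336)
Function('z')(C) = Add(11, Pow(C, 2)) (Function('z')(C) = Add(Pow(C, 2), 11) = Add(11, Pow(C, 2)))
Add(Add(-8193, U), Function('R')(Function('z')(12))) = Add(Add(-8193, -131803336), Mul(-48, Add(11, Pow(12, 2)))) = Add(-131811529, Mul(-48, Add(11, 144))) = Add(-131811529, Mul(-48, 155)) = Add(-131811529, -7440) = -131818969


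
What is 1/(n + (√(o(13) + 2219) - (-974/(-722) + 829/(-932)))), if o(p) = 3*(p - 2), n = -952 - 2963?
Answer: -443229818136140/1735193495984417417 - 226399896608*√563/1735193495984417417 ≈ -0.00025853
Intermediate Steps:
n = -3915
o(p) = -6 + 3*p (o(p) = 3*(-2 + p) = -6 + 3*p)
1/(n + (√(o(13) + 2219) - (-974/(-722) + 829/(-932)))) = 1/(-3915 + (√((-6 + 3*13) + 2219) - (-974/(-722) + 829/(-932)))) = 1/(-3915 + (√((-6 + 39) + 2219) - (-974*(-1/722) + 829*(-1/932)))) = 1/(-3915 + (√(33 + 2219) - (487/361 - 829/932))) = 1/(-3915 + (√2252 - 1*154615/336452)) = 1/(-3915 + (2*√563 - 154615/336452)) = 1/(-3915 + (-154615/336452 + 2*√563)) = 1/(-1317364195/336452 + 2*√563)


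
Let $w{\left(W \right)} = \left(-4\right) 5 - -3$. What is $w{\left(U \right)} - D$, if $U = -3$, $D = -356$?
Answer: $339$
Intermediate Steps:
$w{\left(W \right)} = -17$ ($w{\left(W \right)} = -20 + 3 = -17$)
$w{\left(U \right)} - D = -17 - -356 = -17 + 356 = 339$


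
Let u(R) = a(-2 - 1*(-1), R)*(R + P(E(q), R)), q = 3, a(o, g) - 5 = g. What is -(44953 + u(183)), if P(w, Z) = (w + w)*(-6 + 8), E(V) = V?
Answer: -81613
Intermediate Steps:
a(o, g) = 5 + g
P(w, Z) = 4*w (P(w, Z) = (2*w)*2 = 4*w)
u(R) = (5 + R)*(12 + R) (u(R) = (5 + R)*(R + 4*3) = (5 + R)*(R + 12) = (5 + R)*(12 + R))
-(44953 + u(183)) = -(44953 + (5 + 183)*(12 + 183)) = -(44953 + 188*195) = -(44953 + 36660) = -1*81613 = -81613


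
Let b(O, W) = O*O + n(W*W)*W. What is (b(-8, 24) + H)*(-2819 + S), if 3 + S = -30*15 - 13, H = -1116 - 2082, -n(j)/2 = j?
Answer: 101118870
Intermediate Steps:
n(j) = -2*j
H = -3198
S = -466 (S = -3 + (-30*15 - 13) = -3 + (-450 - 13) = -3 - 463 = -466)
b(O, W) = O² - 2*W³ (b(O, W) = O*O + (-2*W*W)*W = O² + (-2*W²)*W = O² - 2*W³)
(b(-8, 24) + H)*(-2819 + S) = (((-8)² - 2*24³) - 3198)*(-2819 - 466) = ((64 - 2*13824) - 3198)*(-3285) = ((64 - 27648) - 3198)*(-3285) = (-27584 - 3198)*(-3285) = -30782*(-3285) = 101118870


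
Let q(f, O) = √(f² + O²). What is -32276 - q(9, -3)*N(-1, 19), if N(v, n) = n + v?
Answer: -32276 - 54*√10 ≈ -32447.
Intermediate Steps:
q(f, O) = √(O² + f²)
-32276 - q(9, -3)*N(-1, 19) = -32276 - √((-3)² + 9²)*(19 - 1) = -32276 - √(9 + 81)*18 = -32276 - √90*18 = -32276 - 3*√10*18 = -32276 - 54*√10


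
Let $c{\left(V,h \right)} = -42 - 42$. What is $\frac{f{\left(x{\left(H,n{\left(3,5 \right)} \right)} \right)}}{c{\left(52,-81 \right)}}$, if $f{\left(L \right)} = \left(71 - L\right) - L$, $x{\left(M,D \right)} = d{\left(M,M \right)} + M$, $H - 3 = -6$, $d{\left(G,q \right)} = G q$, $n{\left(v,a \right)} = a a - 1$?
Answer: $- \frac{59}{84} \approx -0.70238$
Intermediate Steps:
$c{\left(V,h \right)} = -84$
$n{\left(v,a \right)} = -1 + a^{2}$ ($n{\left(v,a \right)} = a^{2} - 1 = -1 + a^{2}$)
$H = -3$ ($H = 3 - 6 = -3$)
$x{\left(M,D \right)} = M + M^{2}$ ($x{\left(M,D \right)} = M M + M = M^{2} + M = M + M^{2}$)
$f{\left(L \right)} = 71 - 2 L$
$\frac{f{\left(x{\left(H,n{\left(3,5 \right)} \right)} \right)}}{c{\left(52,-81 \right)}} = \frac{71 - 2 \left(- 3 \left(1 - 3\right)\right)}{-84} = \left(71 - 2 \left(\left(-3\right) \left(-2\right)\right)\right) \left(- \frac{1}{84}\right) = \left(71 - 12\right) \left(- \frac{1}{84}\right) = 59 \left(- \frac{1}{84}\right) = - \frac{59}{84}$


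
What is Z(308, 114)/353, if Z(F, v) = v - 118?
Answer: -4/353 ≈ -0.011331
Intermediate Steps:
Z(F, v) = -118 + v
Z(308, 114)/353 = (-118 + 114)/353 = -4*1/353 = -4/353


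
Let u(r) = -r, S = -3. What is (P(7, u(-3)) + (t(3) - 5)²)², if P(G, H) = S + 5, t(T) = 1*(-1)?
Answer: 1444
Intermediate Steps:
t(T) = -1
P(G, H) = 2 (P(G, H) = -3 + 5 = 2)
(P(7, u(-3)) + (t(3) - 5)²)² = (2 + (-1 - 5)²)² = (2 + (-6)²)² = (2 + 36)² = 38² = 1444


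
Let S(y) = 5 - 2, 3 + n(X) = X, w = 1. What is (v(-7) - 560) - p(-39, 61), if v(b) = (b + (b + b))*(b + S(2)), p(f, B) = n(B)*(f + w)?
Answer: 1728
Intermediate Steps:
n(X) = -3 + X
S(y) = 3
p(f, B) = (1 + f)*(-3 + B) (p(f, B) = (-3 + B)*(f + 1) = (-3 + B)*(1 + f) = (1 + f)*(-3 + B))
v(b) = 3*b*(3 + b) (v(b) = (b + (b + b))*(b + 3) = (b + 2*b)*(3 + b) = (3*b)*(3 + b) = 3*b*(3 + b))
(v(-7) - 560) - p(-39, 61) = (3*(-7)*(3 - 7) - 560) - (1 - 39)*(-3 + 61) = (3*(-7)*(-4) - 560) - (-38)*58 = (84 - 560) - 1*(-2204) = -476 + 2204 = 1728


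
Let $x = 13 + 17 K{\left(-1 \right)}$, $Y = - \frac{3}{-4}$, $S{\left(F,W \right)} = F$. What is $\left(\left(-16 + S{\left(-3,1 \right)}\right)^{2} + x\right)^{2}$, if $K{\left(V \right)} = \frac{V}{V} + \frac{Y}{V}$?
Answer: $\frac{2289169}{16} \approx 1.4307 \cdot 10^{5}$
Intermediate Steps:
$Y = \frac{3}{4}$ ($Y = \left(-3\right) \left(- \frac{1}{4}\right) = \frac{3}{4} \approx 0.75$)
$K{\left(V \right)} = 1 + \frac{3}{4 V}$ ($K{\left(V \right)} = \frac{V}{V} + \frac{3}{4 V} = 1 + \frac{3}{4 V}$)
$x = \frac{69}{4}$ ($x = 13 + 17 \frac{\frac{3}{4} - 1}{-1} = 13 + 17 \left(\left(-1\right) \left(- \frac{1}{4}\right)\right) = 13 + 17 \cdot \frac{1}{4} = 13 + \frac{17}{4} = \frac{69}{4} \approx 17.25$)
$\left(\left(-16 + S{\left(-3,1 \right)}\right)^{2} + x\right)^{2} = \left(\left(-16 - 3\right)^{2} + \frac{69}{4}\right)^{2} = \left(\left(-19\right)^{2} + \frac{69}{4}\right)^{2} = \left(361 + \frac{69}{4}\right)^{2} = \left(\frac{1513}{4}\right)^{2} = \frac{2289169}{16}$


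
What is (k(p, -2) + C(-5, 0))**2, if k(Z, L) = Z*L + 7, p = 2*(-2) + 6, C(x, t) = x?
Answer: 4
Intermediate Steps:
p = 2 (p = -4 + 6 = 2)
k(Z, L) = 7 + L*Z (k(Z, L) = L*Z + 7 = 7 + L*Z)
(k(p, -2) + C(-5, 0))**2 = ((7 - 2*2) - 5)**2 = ((7 - 4) - 5)**2 = (3 - 5)**2 = (-2)**2 = 4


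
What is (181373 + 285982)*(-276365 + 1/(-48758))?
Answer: -6297610808015205/48758 ≈ -1.2916e+11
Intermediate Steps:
(181373 + 285982)*(-276365 + 1/(-48758)) = 467355*(-276365 - 1/48758) = 467355*(-13475004671/48758) = -6297610808015205/48758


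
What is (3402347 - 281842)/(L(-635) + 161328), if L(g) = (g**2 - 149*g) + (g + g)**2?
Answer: 3120505/2272068 ≈ 1.3734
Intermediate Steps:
L(g) = -149*g + 5*g**2 (L(g) = (g**2 - 149*g) + (2*g)**2 = (g**2 - 149*g) + 4*g**2 = -149*g + 5*g**2)
(3402347 - 281842)/(L(-635) + 161328) = (3402347 - 281842)/(-635*(-149 + 5*(-635)) + 161328) = 3120505/(-635*(-149 - 3175) + 161328) = 3120505/(-635*(-3324) + 161328) = 3120505/(2110740 + 161328) = 3120505/2272068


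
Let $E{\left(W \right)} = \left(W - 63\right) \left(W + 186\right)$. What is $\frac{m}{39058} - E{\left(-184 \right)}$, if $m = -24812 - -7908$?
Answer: $\frac{9638874}{19529} \approx 493.57$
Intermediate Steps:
$m = -16904$ ($m = -24812 + 7908 = -16904$)
$E{\left(W \right)} = \left(-63 + W\right) \left(186 + W\right)$
$\frac{m}{39058} - E{\left(-184 \right)} = - \frac{16904}{39058} - \left(-11718 + \left(-184\right)^{2} + 123 \left(-184\right)\right) = \left(-16904\right) \frac{1}{39058} - \left(-11718 + 33856 - 22632\right) = - \frac{8452}{19529} - -494 = - \frac{8452}{19529} + 494 = \frac{9638874}{19529}$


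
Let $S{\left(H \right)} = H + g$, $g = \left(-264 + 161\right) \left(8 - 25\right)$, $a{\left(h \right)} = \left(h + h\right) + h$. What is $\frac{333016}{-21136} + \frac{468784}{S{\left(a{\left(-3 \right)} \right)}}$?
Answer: $\frac{583006547}{2301182} \approx 253.35$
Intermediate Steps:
$a{\left(h \right)} = 3 h$ ($a{\left(h \right)} = 2 h + h = 3 h$)
$g = 1751$ ($g = \left(-103\right) \left(-17\right) = 1751$)
$S{\left(H \right)} = 1751 + H$ ($S{\left(H \right)} = H + 1751 = 1751 + H$)
$\frac{333016}{-21136} + \frac{468784}{S{\left(a{\left(-3 \right)} \right)}} = \frac{333016}{-21136} + \frac{468784}{1751 + 3 \left(-3\right)} = 333016 \left(- \frac{1}{21136}\right) + \frac{468784}{1751 - 9} = - \frac{41627}{2642} + \frac{468784}{1742} = - \frac{41627}{2642} + 468784 \cdot \frac{1}{1742} = - \frac{41627}{2642} + \frac{234392}{871} = \frac{583006547}{2301182}$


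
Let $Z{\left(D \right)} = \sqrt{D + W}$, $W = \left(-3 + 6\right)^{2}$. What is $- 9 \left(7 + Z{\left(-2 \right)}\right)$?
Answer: $-63 - 9 \sqrt{7} \approx -86.812$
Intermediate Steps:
$W = 9$ ($W = 3^{2} = 9$)
$Z{\left(D \right)} = \sqrt{9 + D}$ ($Z{\left(D \right)} = \sqrt{D + 9} = \sqrt{9 + D}$)
$- 9 \left(7 + Z{\left(-2 \right)}\right) = - 9 \left(7 + \sqrt{9 - 2}\right) = - 9 \left(7 + \sqrt{7}\right) = -63 - 9 \sqrt{7}$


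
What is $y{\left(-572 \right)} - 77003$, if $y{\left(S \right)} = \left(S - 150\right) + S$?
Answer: $-78297$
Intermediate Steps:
$y{\left(S \right)} = -150 + 2 S$ ($y{\left(S \right)} = \left(-150 + S\right) + S = -150 + 2 S$)
$y{\left(-572 \right)} - 77003 = \left(-150 + 2 \left(-572\right)\right) - 77003 = \left(-150 - 1144\right) - 77003 = -1294 - 77003 = -78297$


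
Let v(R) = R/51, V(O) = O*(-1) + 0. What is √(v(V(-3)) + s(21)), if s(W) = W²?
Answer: √127466/17 ≈ 21.001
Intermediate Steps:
V(O) = -O (V(O) = -O + 0 = -O)
v(R) = R/51 (v(R) = R*(1/51) = R/51)
√(v(V(-3)) + s(21)) = √((-1*(-3))/51 + 21²) = √((1/51)*3 + 441) = √(1/17 + 441) = √(7498/17) = √127466/17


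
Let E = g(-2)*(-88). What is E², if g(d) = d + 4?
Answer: 30976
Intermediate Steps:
g(d) = 4 + d
E = -176 (E = (4 - 2)*(-88) = 2*(-88) = -176)
E² = (-176)² = 30976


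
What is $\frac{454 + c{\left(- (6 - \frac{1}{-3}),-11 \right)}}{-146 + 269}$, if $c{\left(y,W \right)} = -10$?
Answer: $\frac{148}{41} \approx 3.6098$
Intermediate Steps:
$\frac{454 + c{\left(- (6 - \frac{1}{-3}),-11 \right)}}{-146 + 269} = \frac{454 - 10}{-146 + 269} = \frac{444}{123} = 444 \cdot \frac{1}{123} = \frac{148}{41}$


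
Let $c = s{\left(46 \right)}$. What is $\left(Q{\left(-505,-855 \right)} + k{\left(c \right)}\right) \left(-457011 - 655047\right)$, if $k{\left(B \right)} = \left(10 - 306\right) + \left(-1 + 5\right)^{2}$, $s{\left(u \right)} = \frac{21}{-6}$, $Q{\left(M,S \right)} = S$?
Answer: $1262185830$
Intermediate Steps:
$s{\left(u \right)} = - \frac{7}{2}$ ($s{\left(u \right)} = 21 \left(- \frac{1}{6}\right) = - \frac{7}{2}$)
$c = - \frac{7}{2} \approx -3.5$
$k{\left(B \right)} = -280$ ($k{\left(B \right)} = -296 + 4^{2} = -296 + 16 = -280$)
$\left(Q{\left(-505,-855 \right)} + k{\left(c \right)}\right) \left(-457011 - 655047\right) = \left(-855 - 280\right) \left(-457011 - 655047\right) = \left(-1135\right) \left(-1112058\right) = 1262185830$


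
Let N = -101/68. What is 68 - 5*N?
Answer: 5129/68 ≈ 75.427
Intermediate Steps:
N = -101/68 (N = -101*1/68 = -101/68 ≈ -1.4853)
68 - 5*N = 68 - 5*(-101/68) = 68 + 505/68 = 5129/68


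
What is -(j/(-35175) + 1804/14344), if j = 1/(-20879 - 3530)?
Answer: -35202049901/279899223450 ≈ -0.12577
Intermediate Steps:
j = -1/24409 (j = 1/(-24409) = -1/24409 ≈ -4.0968e-5)
-(j/(-35175) + 1804/14344) = -(-1/24409/(-35175) + 1804/14344) = -(-1/24409*(-1/35175) + 1804*(1/14344)) = -(1/858586575 + 41/326) = -1*35202049901/279899223450 = -35202049901/279899223450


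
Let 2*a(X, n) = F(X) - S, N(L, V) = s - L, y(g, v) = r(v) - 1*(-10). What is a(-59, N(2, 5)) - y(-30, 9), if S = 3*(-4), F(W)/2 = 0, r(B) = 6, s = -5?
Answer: -10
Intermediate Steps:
F(W) = 0 (F(W) = 2*0 = 0)
S = -12
y(g, v) = 16 (y(g, v) = 6 - 1*(-10) = 6 + 10 = 16)
N(L, V) = -5 - L
a(X, n) = 6 (a(X, n) = (0 - 1*(-12))/2 = (0 + 12)/2 = (1/2)*12 = 6)
a(-59, N(2, 5)) - y(-30, 9) = 6 - 1*16 = 6 - 16 = -10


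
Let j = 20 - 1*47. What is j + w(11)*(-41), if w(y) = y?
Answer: -478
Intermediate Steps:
j = -27 (j = 20 - 47 = -27)
j + w(11)*(-41) = -27 + 11*(-41) = -27 - 451 = -478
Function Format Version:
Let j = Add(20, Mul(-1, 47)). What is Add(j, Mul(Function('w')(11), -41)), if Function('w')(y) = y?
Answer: -478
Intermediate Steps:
j = -27 (j = Add(20, -47) = -27)
Add(j, Mul(Function('w')(11), -41)) = Add(-27, Mul(11, -41)) = Add(-27, -451) = -478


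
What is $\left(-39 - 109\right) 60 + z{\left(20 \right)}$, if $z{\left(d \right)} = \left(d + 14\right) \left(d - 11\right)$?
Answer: $-8574$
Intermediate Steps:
$z{\left(d \right)} = \left(-11 + d\right) \left(14 + d\right)$ ($z{\left(d \right)} = \left(14 + d\right) \left(-11 + d\right) = \left(-11 + d\right) \left(14 + d\right)$)
$\left(-39 - 109\right) 60 + z{\left(20 \right)} = \left(-39 - 109\right) 60 + \left(-154 + 20^{2} + 3 \cdot 20\right) = \left(-39 - 109\right) 60 + \left(-154 + 400 + 60\right) = \left(-148\right) 60 + 306 = -8880 + 306 = -8574$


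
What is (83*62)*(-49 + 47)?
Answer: -10292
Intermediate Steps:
(83*62)*(-49 + 47) = 5146*(-2) = -10292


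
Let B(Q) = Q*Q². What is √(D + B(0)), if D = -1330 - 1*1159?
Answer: I*√2489 ≈ 49.89*I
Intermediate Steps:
B(Q) = Q³
D = -2489 (D = -1330 - 1159 = -2489)
√(D + B(0)) = √(-2489 + 0³) = √(-2489 + 0) = √(-2489) = I*√2489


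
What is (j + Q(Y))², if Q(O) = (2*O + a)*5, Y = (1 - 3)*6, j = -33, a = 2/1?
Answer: 20449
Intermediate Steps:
a = 2 (a = 2*1 = 2)
Y = -12 (Y = -2*6 = -12)
Q(O) = 10 + 10*O (Q(O) = (2*O + 2)*5 = (2 + 2*O)*5 = 10 + 10*O)
(j + Q(Y))² = (-33 + (10 + 10*(-12)))² = (-33 + (10 - 120))² = (-33 - 110)² = (-143)² = 20449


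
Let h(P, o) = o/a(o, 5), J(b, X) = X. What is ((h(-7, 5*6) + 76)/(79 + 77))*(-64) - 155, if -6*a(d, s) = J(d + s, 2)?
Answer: -5821/39 ≈ -149.26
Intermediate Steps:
a(d, s) = -⅓ (a(d, s) = -⅙*2 = -⅓)
h(P, o) = -3*o (h(P, o) = o/(-⅓) = o*(-3) = -3*o)
((h(-7, 5*6) + 76)/(79 + 77))*(-64) - 155 = ((-15*6 + 76)/(79 + 77))*(-64) - 155 = ((-3*30 + 76)/156)*(-64) - 155 = ((-90 + 76)*(1/156))*(-64) - 155 = -14*1/156*(-64) - 155 = -7/78*(-64) - 155 = 224/39 - 155 = -5821/39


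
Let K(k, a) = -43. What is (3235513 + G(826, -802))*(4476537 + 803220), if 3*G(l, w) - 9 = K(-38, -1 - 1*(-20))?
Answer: 17082662573095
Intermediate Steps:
G(l, w) = -34/3 (G(l, w) = 3 + (⅓)*(-43) = 3 - 43/3 = -34/3)
(3235513 + G(826, -802))*(4476537 + 803220) = (3235513 - 34/3)*(4476537 + 803220) = (9706505/3)*5279757 = 17082662573095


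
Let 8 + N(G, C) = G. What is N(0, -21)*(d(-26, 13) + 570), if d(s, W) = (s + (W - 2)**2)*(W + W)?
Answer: -24320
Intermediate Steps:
d(s, W) = 2*W*(s + (-2 + W)**2) (d(s, W) = (s + (-2 + W)**2)*(2*W) = 2*W*(s + (-2 + W)**2))
N(G, C) = -8 + G
N(0, -21)*(d(-26, 13) + 570) = (-8 + 0)*(2*13*(-26 + (-2 + 13)**2) + 570) = -8*(2*13*(-26 + 11**2) + 570) = -8*(2*13*(-26 + 121) + 570) = -8*(2*13*95 + 570) = -8*(2470 + 570) = -8*3040 = -24320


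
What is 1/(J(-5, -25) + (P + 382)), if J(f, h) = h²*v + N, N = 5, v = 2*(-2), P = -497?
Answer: -1/2610 ≈ -0.00038314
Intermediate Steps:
v = -4
J(f, h) = 5 - 4*h² (J(f, h) = h²*(-4) + 5 = -4*h² + 5 = 5 - 4*h²)
1/(J(-5, -25) + (P + 382)) = 1/((5 - 4*(-25)²) + (-497 + 382)) = 1/((5 - 4*625) - 115) = 1/((5 - 2500) - 115) = 1/(-2495 - 115) = 1/(-2610) = -1/2610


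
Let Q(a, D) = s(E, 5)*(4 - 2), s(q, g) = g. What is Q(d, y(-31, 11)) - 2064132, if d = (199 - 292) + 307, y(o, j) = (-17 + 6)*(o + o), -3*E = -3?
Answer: -2064122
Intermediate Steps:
E = 1 (E = -⅓*(-3) = 1)
y(o, j) = -22*o
d = 214 (d = -93 + 307 = 214)
Q(a, D) = 10 (Q(a, D) = 5*(4 - 2) = 5*2 = 10)
Q(d, y(-31, 11)) - 2064132 = 10 - 2064132 = -2064122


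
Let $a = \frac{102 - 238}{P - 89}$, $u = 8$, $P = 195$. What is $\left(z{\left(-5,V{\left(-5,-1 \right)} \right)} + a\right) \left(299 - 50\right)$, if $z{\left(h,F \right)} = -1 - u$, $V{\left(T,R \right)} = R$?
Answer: $- \frac{135705}{53} \approx -2560.5$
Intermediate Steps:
$a = - \frac{68}{53}$ ($a = \frac{102 - 238}{195 - 89} = - \frac{136}{106} = \left(-136\right) \frac{1}{106} = - \frac{68}{53} \approx -1.283$)
$z{\left(h,F \right)} = -9$ ($z{\left(h,F \right)} = -1 - 8 = -9$)
$\left(z{\left(-5,V{\left(-5,-1 \right)} \right)} + a\right) \left(299 - 50\right) = \left(-9 - \frac{68}{53}\right) \left(299 - 50\right) = \left(- \frac{545}{53}\right) 249 = - \frac{135705}{53}$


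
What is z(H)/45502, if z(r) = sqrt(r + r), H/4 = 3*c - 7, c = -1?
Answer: 2*I*sqrt(5)/22751 ≈ 0.00019657*I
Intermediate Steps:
H = -40 (H = 4*(3*(-1) - 7) = 4*(-3 - 7) = 4*(-10) = -40)
z(r) = sqrt(2)*sqrt(r) (z(r) = sqrt(2*r) = sqrt(2)*sqrt(r))
z(H)/45502 = (sqrt(2)*sqrt(-40))/45502 = (sqrt(2)*(2*I*sqrt(10)))*(1/45502) = (4*I*sqrt(5))*(1/45502) = 2*I*sqrt(5)/22751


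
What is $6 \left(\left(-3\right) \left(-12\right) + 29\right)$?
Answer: $390$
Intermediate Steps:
$6 \left(\left(-3\right) \left(-12\right) + 29\right) = 6 \left(36 + 29\right) = 6 \cdot 65 = 390$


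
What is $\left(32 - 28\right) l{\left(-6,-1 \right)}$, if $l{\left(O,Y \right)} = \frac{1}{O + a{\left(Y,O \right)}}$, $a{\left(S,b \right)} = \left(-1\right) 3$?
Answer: $- \frac{4}{9} \approx -0.44444$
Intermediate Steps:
$a{\left(S,b \right)} = -3$
$l{\left(O,Y \right)} = \frac{1}{-3 + O}$ ($l{\left(O,Y \right)} = \frac{1}{O - 3} = \frac{1}{-3 + O}$)
$\left(32 - 28\right) l{\left(-6,-1 \right)} = \frac{32 - 28}{-3 - 6} = \frac{4}{-9} = 4 \left(- \frac{1}{9}\right) = - \frac{4}{9}$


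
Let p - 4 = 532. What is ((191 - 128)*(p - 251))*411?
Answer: 7379505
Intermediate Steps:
p = 536 (p = 4 + 532 = 536)
((191 - 128)*(p - 251))*411 = ((191 - 128)*(536 - 251))*411 = (63*285)*411 = 17955*411 = 7379505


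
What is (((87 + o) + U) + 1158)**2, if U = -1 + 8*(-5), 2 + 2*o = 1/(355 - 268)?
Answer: 43816118329/30276 ≈ 1.4472e+6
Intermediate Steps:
o = -173/174 (o = -1 + 1/(2*(355 - 268)) = -1 + (1/2)/87 = -1 + (1/2)*(1/87) = -1 + 1/174 = -173/174 ≈ -0.99425)
U = -41 (U = -1 - 40 = -41)
(((87 + o) + U) + 1158)**2 = (((87 - 173/174) - 41) + 1158)**2 = ((14965/174 - 41) + 1158)**2 = (7831/174 + 1158)**2 = (209323/174)**2 = 43816118329/30276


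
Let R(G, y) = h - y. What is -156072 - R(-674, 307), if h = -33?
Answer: -155732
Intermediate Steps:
R(G, y) = -33 - y
-156072 - R(-674, 307) = -156072 - (-33 - 1*307) = -156072 - (-33 - 307) = -156072 - 1*(-340) = -156072 + 340 = -155732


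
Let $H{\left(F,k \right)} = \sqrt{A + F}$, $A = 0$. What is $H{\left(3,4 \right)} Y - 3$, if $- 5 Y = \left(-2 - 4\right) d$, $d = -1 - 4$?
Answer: $-3 - 6 \sqrt{3} \approx -13.392$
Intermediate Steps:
$d = -5$ ($d = -1 - 4 = -5$)
$H{\left(F,k \right)} = \sqrt{F}$ ($H{\left(F,k \right)} = \sqrt{0 + F} = \sqrt{F}$)
$Y = -6$ ($Y = - \frac{\left(-2 - 4\right) \left(-5\right)}{5} = - \frac{\left(-6\right) \left(-5\right)}{5} = \left(- \frac{1}{5}\right) 30 = -6$)
$H{\left(3,4 \right)} Y - 3 = \sqrt{3} \left(-6\right) - 3 = - 6 \sqrt{3} - 3 = -3 - 6 \sqrt{3}$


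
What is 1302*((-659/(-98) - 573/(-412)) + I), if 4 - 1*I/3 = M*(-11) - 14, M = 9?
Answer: 674233167/1442 ≈ 4.6757e+5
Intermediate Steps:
I = 351 (I = 12 - 3*(9*(-11) - 14) = 12 - 3*(-99 - 14) = 12 - 3*(-113) = 12 + 339 = 351)
1302*((-659/(-98) - 573/(-412)) + I) = 1302*((-659/(-98) - 573/(-412)) + 351) = 1302*((-659*(-1/98) - 573*(-1/412)) + 351) = 1302*((659/98 + 573/412) + 351) = 1302*(163831/20188 + 351) = 1302*(7249819/20188) = 674233167/1442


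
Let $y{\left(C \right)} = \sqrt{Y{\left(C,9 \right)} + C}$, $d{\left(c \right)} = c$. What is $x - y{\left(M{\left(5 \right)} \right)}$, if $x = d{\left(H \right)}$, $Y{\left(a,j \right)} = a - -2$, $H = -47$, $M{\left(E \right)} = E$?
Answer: $-47 - 2 \sqrt{3} \approx -50.464$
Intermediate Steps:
$Y{\left(a,j \right)} = 2 + a$ ($Y{\left(a,j \right)} = a + 2 = 2 + a$)
$x = -47$
$y{\left(C \right)} = \sqrt{2 + 2 C}$ ($y{\left(C \right)} = \sqrt{\left(2 + C\right) + C} = \sqrt{2 + 2 C}$)
$x - y{\left(M{\left(5 \right)} \right)} = -47 - \sqrt{2 + 2 \cdot 5} = -47 - \sqrt{2 + 10} = -47 - \sqrt{12} = -47 - 2 \sqrt{3}$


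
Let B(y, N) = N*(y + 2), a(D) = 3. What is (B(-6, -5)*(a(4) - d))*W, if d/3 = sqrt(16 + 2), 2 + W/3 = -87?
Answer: -16020 + 48060*sqrt(2) ≈ 51947.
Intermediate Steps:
W = -267 (W = -6 + 3*(-87) = -6 - 261 = -267)
d = 9*sqrt(2) (d = 3*sqrt(16 + 2) = 3*sqrt(18) = 3*(3*sqrt(2)) = 9*sqrt(2) ≈ 12.728)
B(y, N) = N*(2 + y)
(B(-6, -5)*(a(4) - d))*W = ((-5*(2 - 6))*(3 - 9*sqrt(2)))*(-267) = ((-5*(-4))*(3 - 9*sqrt(2)))*(-267) = (20*(3 - 9*sqrt(2)))*(-267) = (60 - 180*sqrt(2))*(-267) = -16020 + 48060*sqrt(2)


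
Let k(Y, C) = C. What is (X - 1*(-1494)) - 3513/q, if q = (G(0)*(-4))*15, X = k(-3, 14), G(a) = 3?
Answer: 91651/60 ≈ 1527.5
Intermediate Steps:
X = 14
q = -180 (q = (3*(-4))*15 = -12*15 = -180)
(X - 1*(-1494)) - 3513/q = (14 - 1*(-1494)) - 3513/(-180) = (14 + 1494) - 3513*(-1)/180 = 1508 - 1*(-1171/60) = 1508 + 1171/60 = 91651/60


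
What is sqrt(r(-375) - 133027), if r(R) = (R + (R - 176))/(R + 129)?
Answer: I*sqrt(2012508534)/123 ≈ 364.72*I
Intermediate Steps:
r(R) = (-176 + 2*R)/(129 + R) (r(R) = (R + (-176 + R))/(129 + R) = (-176 + 2*R)/(129 + R))
sqrt(r(-375) - 133027) = sqrt(2*(-88 - 375)/(129 - 375) - 133027) = sqrt(2*(-463)/(-246) - 133027) = sqrt(2*(-1/246)*(-463) - 133027) = sqrt(463/123 - 133027) = sqrt(-16361858/123) = I*sqrt(2012508534)/123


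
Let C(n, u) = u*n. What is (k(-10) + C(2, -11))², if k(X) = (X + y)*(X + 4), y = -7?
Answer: 6400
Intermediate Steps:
C(n, u) = n*u
k(X) = (-7 + X)*(4 + X) (k(X) = (X - 7)*(X + 4) = (-7 + X)*(4 + X))
(k(-10) + C(2, -11))² = ((-28 + (-10)² - 3*(-10)) + 2*(-11))² = ((-28 + 100 + 30) - 22)² = (102 - 22)² = 80² = 6400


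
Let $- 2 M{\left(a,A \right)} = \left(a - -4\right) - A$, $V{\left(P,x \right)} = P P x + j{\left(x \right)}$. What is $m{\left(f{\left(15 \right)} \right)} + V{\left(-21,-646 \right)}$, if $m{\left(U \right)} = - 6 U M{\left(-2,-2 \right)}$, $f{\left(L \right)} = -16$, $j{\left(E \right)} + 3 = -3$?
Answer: $-285084$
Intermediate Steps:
$j{\left(E \right)} = -6$ ($j{\left(E \right)} = -3 - 3 = -6$)
$V{\left(P,x \right)} = -6 + x P^{2}$ ($V{\left(P,x \right)} = P P x - 6 = P^{2} x - 6 = x P^{2} - 6 = -6 + x P^{2}$)
$M{\left(a,A \right)} = -2 + \frac{A}{2} - \frac{a}{2}$ ($M{\left(a,A \right)} = - \frac{\left(a - -4\right) - A}{2} = - \frac{\left(a + 4\right) - A}{2} = - \frac{\left(4 + a\right) - A}{2} = - \frac{4 + a - A}{2} = -2 + \frac{A}{2} - \frac{a}{2}$)
$m{\left(U \right)} = 12 U$ ($m{\left(U \right)} = - 6 U \left(-2 + \frac{1}{2} \left(-2\right) - -1\right) = - 6 U \left(-2 - 1 + 1\right) = - 6 U \left(-2\right) = 12 U$)
$m{\left(f{\left(15 \right)} \right)} + V{\left(-21,-646 \right)} = 12 \left(-16\right) - \left(6 + 646 \left(-21\right)^{2}\right) = -192 - 284892 = -285084$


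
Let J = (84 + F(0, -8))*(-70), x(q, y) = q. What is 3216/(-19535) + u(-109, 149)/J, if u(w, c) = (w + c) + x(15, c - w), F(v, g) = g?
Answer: -3636709/20785240 ≈ -0.17497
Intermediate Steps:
u(w, c) = 15 + c + w (u(w, c) = (w + c) + 15 = (c + w) + 15 = 15 + c + w)
J = -5320 (J = (84 - 8)*(-70) = 76*(-70) = -5320)
3216/(-19535) + u(-109, 149)/J = 3216/(-19535) + (15 + 149 - 109)/(-5320) = 3216*(-1/19535) + 55*(-1/5320) = -3216/19535 - 11/1064 = -3636709/20785240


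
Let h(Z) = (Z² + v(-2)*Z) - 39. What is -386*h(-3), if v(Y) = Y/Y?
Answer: 12738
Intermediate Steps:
v(Y) = 1
h(Z) = -39 + Z + Z² (h(Z) = (Z² + 1*Z) - 39 = (Z² + Z) - 39 = (Z + Z²) - 39 = -39 + Z + Z²)
-386*h(-3) = -386*(-39 - 3 + (-3)²) = -386*(-39 - 3 + 9) = -386*(-33) = 12738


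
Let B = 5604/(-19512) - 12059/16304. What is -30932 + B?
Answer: -410021972615/13255152 ≈ -30933.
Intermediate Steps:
B = -13610951/13255152 (B = 5604*(-1/19512) - 12059*1/16304 = -467/1626 - 12059/16304 = -13610951/13255152 ≈ -1.0268)
-30932 + B = -30932 - 13610951/13255152 = -410021972615/13255152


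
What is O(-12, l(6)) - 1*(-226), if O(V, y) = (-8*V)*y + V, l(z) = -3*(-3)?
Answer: 1078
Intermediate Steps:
l(z) = 9
O(V, y) = V - 8*V*y (O(V, y) = -8*V*y + V = V - 8*V*y)
O(-12, l(6)) - 1*(-226) = -12*(1 - 8*9) - 1*(-226) = -12*(1 - 72) + 226 = -12*(-71) + 226 = 852 + 226 = 1078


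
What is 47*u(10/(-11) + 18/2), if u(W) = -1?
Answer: -47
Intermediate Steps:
47*u(10/(-11) + 18/2) = 47*(-1) = -47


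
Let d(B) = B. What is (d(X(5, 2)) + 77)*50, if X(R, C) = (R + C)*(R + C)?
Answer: 6300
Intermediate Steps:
X(R, C) = (C + R)² (X(R, C) = (C + R)*(C + R) = (C + R)²)
(d(X(5, 2)) + 77)*50 = ((2 + 5)² + 77)*50 = (7² + 77)*50 = (49 + 77)*50 = 126*50 = 6300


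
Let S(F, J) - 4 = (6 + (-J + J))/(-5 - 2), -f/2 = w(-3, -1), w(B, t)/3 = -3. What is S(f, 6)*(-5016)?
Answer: -110352/7 ≈ -15765.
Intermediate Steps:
w(B, t) = -9 (w(B, t) = 3*(-3) = -9)
f = 18 (f = -2*(-9) = 18)
S(F, J) = 22/7 (S(F, J) = 4 + (6 + (-J + J))/(-5 - 2) = 4 + (6 + 0)/(-7) = 4 + 6*(-1/7) = 4 - 6/7 = 22/7)
S(f, 6)*(-5016) = (22/7)*(-5016) = -110352/7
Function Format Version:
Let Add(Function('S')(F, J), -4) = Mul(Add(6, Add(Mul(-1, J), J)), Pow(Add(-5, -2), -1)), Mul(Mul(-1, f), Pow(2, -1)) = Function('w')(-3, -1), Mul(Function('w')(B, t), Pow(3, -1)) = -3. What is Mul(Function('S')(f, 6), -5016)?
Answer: Rational(-110352, 7) ≈ -15765.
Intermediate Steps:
Function('w')(B, t) = -9 (Function('w')(B, t) = Mul(3, -3) = -9)
f = 18 (f = Mul(-2, -9) = 18)
Function('S')(F, J) = Rational(22, 7) (Function('S')(F, J) = Add(4, Mul(Add(6, Add(Mul(-1, J), J)), Pow(Add(-5, -2), -1))) = Add(4, Mul(Add(6, 0), Pow(-7, -1))) = Add(4, Mul(6, Rational(-1, 7))) = Add(4, Rational(-6, 7)) = Rational(22, 7))
Mul(Function('S')(f, 6), -5016) = Mul(Rational(22, 7), -5016) = Rational(-110352, 7)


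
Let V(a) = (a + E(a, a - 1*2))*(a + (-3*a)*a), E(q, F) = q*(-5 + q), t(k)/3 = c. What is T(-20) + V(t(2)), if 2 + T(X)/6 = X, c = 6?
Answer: -240540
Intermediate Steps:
t(k) = 18 (t(k) = 3*6 = 18)
T(X) = -12 + 6*X
V(a) = (a - 3*a**2)*(a + a*(-5 + a)) (V(a) = (a + a*(-5 + a))*(a + (-3*a)*a) = (a + a*(-5 + a))*(a - 3*a**2) = (a - 3*a**2)*(a + a*(-5 + a)))
T(-20) + V(t(2)) = (-12 + 6*(-20)) + 18**2*(-4 - 3*18**2 + 13*18) = (-12 - 120) + 324*(-4 - 3*324 + 234) = -132 + 324*(-4 - 972 + 234) = -132 + 324*(-742) = -132 - 240408 = -240540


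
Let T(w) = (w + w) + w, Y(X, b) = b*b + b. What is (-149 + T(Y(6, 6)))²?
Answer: 529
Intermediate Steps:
Y(X, b) = b + b² (Y(X, b) = b² + b = b + b²)
T(w) = 3*w (T(w) = 2*w + w = 3*w)
(-149 + T(Y(6, 6)))² = (-149 + 3*(6*(1 + 6)))² = (-149 + 3*(6*7))² = (-149 + 3*42)² = (-149 + 126)² = (-23)² = 529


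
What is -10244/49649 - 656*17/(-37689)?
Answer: 9858796/110071833 ≈ 0.089567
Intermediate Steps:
-10244/49649 - 656*17/(-37689) = -10244*1/49649 - 11152*(-1/37689) = -10244/49649 + 656/2217 = 9858796/110071833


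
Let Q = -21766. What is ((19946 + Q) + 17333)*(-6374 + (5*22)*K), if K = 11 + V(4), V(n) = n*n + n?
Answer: -45980532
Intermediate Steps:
V(n) = n + n² (V(n) = n² + n = n + n²)
K = 31 (K = 11 + 4*(1 + 4) = 11 + 4*5 = 11 + 20 = 31)
((19946 + Q) + 17333)*(-6374 + (5*22)*K) = ((19946 - 21766) + 17333)*(-6374 + (5*22)*31) = (-1820 + 17333)*(-6374 + 110*31) = 15513*(-6374 + 3410) = 15513*(-2964) = -45980532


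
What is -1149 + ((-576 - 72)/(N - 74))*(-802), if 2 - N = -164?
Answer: 103497/23 ≈ 4499.9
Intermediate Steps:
N = 166 (N = 2 - 1*(-164) = 2 + 164 = 166)
-1149 + ((-576 - 72)/(N - 74))*(-802) = -1149 + ((-576 - 72)/(166 - 74))*(-802) = -1149 - 648/92*(-802) = -1149 - 648*1/92*(-802) = -1149 - 162/23*(-802) = -1149 + 129924/23 = 103497/23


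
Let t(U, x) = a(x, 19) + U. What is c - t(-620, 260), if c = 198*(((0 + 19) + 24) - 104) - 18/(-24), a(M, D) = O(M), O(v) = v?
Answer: -46869/4 ≈ -11717.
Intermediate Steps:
a(M, D) = M
t(U, x) = U + x (t(U, x) = x + U = U + x)
c = -48309/4 (c = 198*((19 + 24) - 104) - 18*(-1/24) = 198*(43 - 104) + 3/4 = 198*(-61) + 3/4 = -12078 + 3/4 = -48309/4 ≈ -12077.)
c - t(-620, 260) = -48309/4 - (-620 + 260) = -48309/4 - 1*(-360) = -48309/4 + 360 = -46869/4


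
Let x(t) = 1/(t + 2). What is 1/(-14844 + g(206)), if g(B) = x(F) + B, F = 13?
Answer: -15/219569 ≈ -6.8316e-5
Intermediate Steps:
x(t) = 1/(2 + t)
g(B) = 1/15 + B (g(B) = 1/(2 + 13) + B = 1/15 + B)
1/(-14844 + g(206)) = 1/(-14844 + (1/15 + 206)) = 1/(-14844 + 3091/15) = 1/(-219569/15) = -15/219569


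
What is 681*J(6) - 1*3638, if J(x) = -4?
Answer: -6362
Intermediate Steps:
681*J(6) - 1*3638 = 681*(-4) - 1*3638 = -2724 - 3638 = -6362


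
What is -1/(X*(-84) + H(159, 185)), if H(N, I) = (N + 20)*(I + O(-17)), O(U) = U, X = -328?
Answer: -1/57624 ≈ -1.7354e-5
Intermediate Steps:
H(N, I) = (-17 + I)*(20 + N) (H(N, I) = (N + 20)*(I - 17) = (20 + N)*(-17 + I) = (-17 + I)*(20 + N))
-1/(X*(-84) + H(159, 185)) = -1/(-328*(-84) + (-340 - 17*159 + 20*185 + 185*159)) = -1/(27552 + (-340 - 2703 + 3700 + 29415)) = -1/(27552 + 30072) = -1/57624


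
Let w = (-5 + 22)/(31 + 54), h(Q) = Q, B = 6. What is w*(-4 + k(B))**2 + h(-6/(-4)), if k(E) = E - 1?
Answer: 17/10 ≈ 1.7000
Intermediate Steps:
k(E) = -1 + E
w = 1/5 (w = 17/85 = 17*(1/85) = 1/5 ≈ 0.20000)
w*(-4 + k(B))**2 + h(-6/(-4)) = (-4 + (-1 + 6))**2/5 - 6/(-4) = (-4 + 5)**2/5 - 6*(-1/4) = (1/5)*1**2 + 3/2 = (1/5)*1 + 3/2 = 1/5 + 3/2 = 17/10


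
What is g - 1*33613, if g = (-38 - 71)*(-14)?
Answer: -32087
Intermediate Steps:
g = 1526 (g = -109*(-14) = 1526)
g - 1*33613 = 1526 - 1*33613 = 1526 - 33613 = -32087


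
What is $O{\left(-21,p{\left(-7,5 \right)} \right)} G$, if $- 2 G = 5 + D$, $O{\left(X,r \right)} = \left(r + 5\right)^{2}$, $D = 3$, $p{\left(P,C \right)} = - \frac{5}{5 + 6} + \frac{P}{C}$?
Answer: $- \frac{119716}{3025} \approx -39.576$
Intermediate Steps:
$p{\left(P,C \right)} = - \frac{5}{11} + \frac{P}{C}$
$O{\left(X,r \right)} = \left(5 + r\right)^{2}$
$G = -4$ ($G = - \frac{5 + 3}{2} = \left(- \frac{1}{2}\right) 8 = -4$)
$O{\left(-21,p{\left(-7,5 \right)} \right)} G = \left(5 - \left(\frac{5}{11} + \frac{7}{5}\right)\right)^{2} \left(-4\right) = \left(5 - \frac{102}{55}\right)^{2} \left(-4\right) = \left(\frac{173}{55}\right)^{2} \left(-4\right) = \frac{29929}{3025} \left(-4\right) = - \frac{119716}{3025}$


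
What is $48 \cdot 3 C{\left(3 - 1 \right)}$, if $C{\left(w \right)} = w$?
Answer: $288$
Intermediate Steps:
$48 \cdot 3 C{\left(3 - 1 \right)} = 48 \cdot 3 \left(3 - 1\right) = 144 \cdot 2 = 288$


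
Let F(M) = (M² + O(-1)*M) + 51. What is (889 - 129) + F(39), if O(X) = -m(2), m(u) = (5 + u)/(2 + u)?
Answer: 9055/4 ≈ 2263.8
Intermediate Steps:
m(u) = (5 + u)/(2 + u)
O(X) = -7/4 (O(X) = -(5 + 2)/(2 + 2) = -7/4)
F(M) = 51 + M² - 7*M/4 (F(M) = (M² - 7*M/4) + 51 = 51 + M² - 7*M/4)
(889 - 129) + F(39) = (889 - 129) + (51 + 39² - 7/4*39) = 760 + (51 + 1521 - 273/4) = 760 + 6015/4 = 9055/4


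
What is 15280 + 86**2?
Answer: 22676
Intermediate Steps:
15280 + 86**2 = 15280 + 7396 = 22676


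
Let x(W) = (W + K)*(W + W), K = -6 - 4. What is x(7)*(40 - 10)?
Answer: -1260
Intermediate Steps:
K = -10
x(W) = 2*W*(-10 + W) (x(W) = (W - 10)*(W + W) = (-10 + W)*(2*W) = 2*W*(-10 + W))
x(7)*(40 - 10) = (2*7*(-10 + 7))*(40 - 10) = (2*7*(-3))*30 = -42*30 = -1260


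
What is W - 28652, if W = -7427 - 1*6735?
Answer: -42814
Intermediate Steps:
W = -14162 (W = -7427 - 6735 = -14162)
W - 28652 = -14162 - 28652 = -42814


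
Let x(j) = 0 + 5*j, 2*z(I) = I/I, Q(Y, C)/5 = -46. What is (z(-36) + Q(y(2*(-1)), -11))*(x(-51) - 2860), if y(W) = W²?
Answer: 1429785/2 ≈ 7.1489e+5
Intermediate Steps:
Q(Y, C) = -230 (Q(Y, C) = 5*(-46) = -230)
z(I) = ½ (z(I) = (I/I)/2 = (½)*1 = ½)
x(j) = 5*j
(z(-36) + Q(y(2*(-1)), -11))*(x(-51) - 2860) = (½ - 230)*(5*(-51) - 2860) = -459*(-255 - 2860)/2 = -459/2*(-3115) = 1429785/2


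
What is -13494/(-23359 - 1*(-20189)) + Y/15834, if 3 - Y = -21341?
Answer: 2425211/432705 ≈ 5.6048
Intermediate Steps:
Y = 21344 (Y = 3 - 1*(-21341) = 3 + 21341 = 21344)
-13494/(-23359 - 1*(-20189)) + Y/15834 = -13494/(-23359 - 1*(-20189)) + 21344/15834 = -13494/(-23359 + 20189) + 21344*(1/15834) = -13494/(-3170) + 368/273 = -13494*(-1/3170) + 368/273 = 6747/1585 + 368/273 = 2425211/432705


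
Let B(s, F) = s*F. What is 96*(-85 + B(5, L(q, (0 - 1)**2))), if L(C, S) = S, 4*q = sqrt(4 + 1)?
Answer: -7680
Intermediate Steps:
q = sqrt(5)/4 (q = sqrt(4 + 1)/4 = sqrt(5)/4 ≈ 0.55902)
B(s, F) = F*s
96*(-85 + B(5, L(q, (0 - 1)**2))) = 96*(-85 + (0 - 1)**2*5) = 96*(-85 + (-1)**2*5) = 96*(-85 + 1*5) = 96*(-85 + 5) = 96*(-80) = -7680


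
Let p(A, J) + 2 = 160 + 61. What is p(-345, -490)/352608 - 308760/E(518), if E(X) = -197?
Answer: 36290429741/23154592 ≈ 1567.3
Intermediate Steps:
p(A, J) = 219 (p(A, J) = -2 + (160 + 61) = -2 + 221 = 219)
p(-345, -490)/352608 - 308760/E(518) = 219/352608 - 308760/(-197) = 219*(1/352608) - 308760*(-1/197) = 73/117536 + 308760/197 = 36290429741/23154592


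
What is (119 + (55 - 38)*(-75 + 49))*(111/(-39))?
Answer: 11951/13 ≈ 919.31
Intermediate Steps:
(119 + (55 - 38)*(-75 + 49))*(111/(-39)) = (119 + 17*(-26))*(111*(-1/39)) = (119 - 442)*(-37/13) = -323*(-37/13) = 11951/13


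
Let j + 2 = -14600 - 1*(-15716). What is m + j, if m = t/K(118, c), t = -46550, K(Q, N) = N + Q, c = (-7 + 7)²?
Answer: 42451/59 ≈ 719.51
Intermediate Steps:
c = 0 (c = 0² = 0)
m = -23275/59 (m = -46550/(0 + 118) = -46550/118 = -46550*1/118 = -23275/59 ≈ -394.49)
j = 1114 (j = -2 + (-14600 - 1*(-15716)) = -2 + (-14600 + 15716) = -2 + 1116 = 1114)
m + j = -23275/59 + 1114 = 42451/59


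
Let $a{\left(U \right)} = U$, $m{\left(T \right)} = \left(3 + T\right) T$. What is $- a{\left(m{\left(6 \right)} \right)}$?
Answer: $-54$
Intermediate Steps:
$m{\left(T \right)} = T \left(3 + T\right)$
$- a{\left(m{\left(6 \right)} \right)} = - 6 \left(3 + 6\right) = - 6 \cdot 9 = \left(-1\right) 54 = -54$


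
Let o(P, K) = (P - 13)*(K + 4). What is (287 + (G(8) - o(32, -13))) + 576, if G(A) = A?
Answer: 1042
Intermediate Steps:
o(P, K) = (-13 + P)*(4 + K)
(287 + (G(8) - o(32, -13))) + 576 = (287 + (8 - (-52 - 13*(-13) + 4*32 - 13*32))) + 576 = (287 + (8 - (-52 + 169 + 128 - 416))) + 576 = (287 + (8 - 1*(-171))) + 576 = (287 + (8 + 171)) + 576 = (287 + 179) + 576 = 466 + 576 = 1042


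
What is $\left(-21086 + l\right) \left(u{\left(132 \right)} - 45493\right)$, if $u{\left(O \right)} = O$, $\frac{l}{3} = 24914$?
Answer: $-2433889816$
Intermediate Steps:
$l = 74742$ ($l = 3 \cdot 24914 = 74742$)
$\left(-21086 + l\right) \left(u{\left(132 \right)} - 45493\right) = \left(-21086 + 74742\right) \left(132 - 45493\right) = 53656 \left(-45361\right) = -2433889816$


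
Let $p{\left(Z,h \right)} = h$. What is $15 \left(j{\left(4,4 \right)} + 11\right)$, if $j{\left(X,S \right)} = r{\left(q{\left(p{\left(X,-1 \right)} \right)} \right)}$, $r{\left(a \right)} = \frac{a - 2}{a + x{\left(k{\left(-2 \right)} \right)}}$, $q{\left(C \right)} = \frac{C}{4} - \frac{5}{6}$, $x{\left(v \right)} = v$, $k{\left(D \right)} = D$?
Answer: $180$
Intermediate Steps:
$q{\left(C \right)} = - \frac{5}{6} + \frac{C}{4}$ ($q{\left(C \right)} = C \frac{1}{4} - \frac{5}{6} = \frac{C}{4} - \frac{5}{6} = - \frac{5}{6} + \frac{C}{4}$)
$r{\left(a \right)} = 1$ ($r{\left(a \right)} = \frac{a - 2}{a - 2} = \frac{-2 + a}{-2 + a} = 1$)
$j{\left(X,S \right)} = 1$
$15 \left(j{\left(4,4 \right)} + 11\right) = 15 \left(1 + 11\right) = 15 \cdot 12 = 180$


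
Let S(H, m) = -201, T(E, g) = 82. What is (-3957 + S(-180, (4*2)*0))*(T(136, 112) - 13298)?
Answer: 54952128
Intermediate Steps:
(-3957 + S(-180, (4*2)*0))*(T(136, 112) - 13298) = (-3957 - 201)*(82 - 13298) = -4158*(-13216) = 54952128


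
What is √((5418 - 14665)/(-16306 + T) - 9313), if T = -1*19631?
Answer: I*√11044177122/1089 ≈ 96.503*I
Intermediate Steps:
T = -19631
√((5418 - 14665)/(-16306 + T) - 9313) = √((5418 - 14665)/(-16306 - 19631) - 9313) = √(-9247/(-35937) - 9313) = √(-9247*(-1/35937) - 9313) = √(9247/35937 - 9313) = √(-334672034/35937) = I*√11044177122/1089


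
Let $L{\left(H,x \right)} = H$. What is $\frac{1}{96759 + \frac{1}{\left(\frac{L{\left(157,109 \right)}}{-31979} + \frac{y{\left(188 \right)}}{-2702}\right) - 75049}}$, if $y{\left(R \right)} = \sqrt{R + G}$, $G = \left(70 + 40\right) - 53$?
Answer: $\frac{83039670078288237079240157829}{8034835435998618898389296932218679} - \frac{394745386226 \sqrt{5}}{8034835435998618898389296932218679} \approx 1.0335 \cdot 10^{-5}$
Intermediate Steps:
$G = 57$ ($G = 110 - 53 = 57$)
$y{\left(R \right)} = \sqrt{57 + R}$ ($y{\left(R \right)} = \sqrt{R + 57} = \sqrt{57 + R}$)
$\frac{1}{96759 + \frac{1}{\left(\frac{L{\left(157,109 \right)}}{-31979} + \frac{y{\left(188 \right)}}{-2702}\right) - 75049}} = \frac{1}{96759 + \frac{1}{\left(\frac{157}{-31979} + \frac{\sqrt{57 + 188}}{-2702}\right) - 75049}} = \frac{1}{96759 + \frac{1}{\left(157 \left(- \frac{1}{31979}\right) + \sqrt{245} \left(- \frac{1}{2702}\right)\right) - 75049}} = \frac{1}{96759 + \frac{1}{\left(- \frac{157}{31979} + 7 \sqrt{5} \left(- \frac{1}{2702}\right)\right) - 75049}} = \frac{1}{96759 + \frac{1}{\left(- \frac{157}{31979} - \frac{\sqrt{5}}{386}\right) - 75049}} = \frac{1}{96759 + \frac{1}{- \frac{2399992128}{31979} - \frac{\sqrt{5}}{386}}}$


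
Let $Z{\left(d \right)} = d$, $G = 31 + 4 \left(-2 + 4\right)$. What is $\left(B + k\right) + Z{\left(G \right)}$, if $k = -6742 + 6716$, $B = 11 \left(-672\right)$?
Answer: $-7379$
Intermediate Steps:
$B = -7392$
$G = 39$ ($G = 31 + 4 \cdot 2 = 31 + 8 = 39$)
$k = -26$
$\left(B + k\right) + Z{\left(G \right)} = \left(-7392 - 26\right) + 39 = -7418 + 39 = -7379$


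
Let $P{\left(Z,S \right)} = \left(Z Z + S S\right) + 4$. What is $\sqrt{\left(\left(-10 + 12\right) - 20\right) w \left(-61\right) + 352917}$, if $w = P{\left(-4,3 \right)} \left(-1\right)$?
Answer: $15 \sqrt{1427} \approx 566.63$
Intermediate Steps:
$P{\left(Z,S \right)} = 4 + S^{2} + Z^{2}$ ($P{\left(Z,S \right)} = \left(Z^{2} + S^{2}\right) + 4 = \left(S^{2} + Z^{2}\right) + 4 = 4 + S^{2} + Z^{2}$)
$w = -29$ ($w = \left(4 + 3^{2} + \left(-4\right)^{2}\right) \left(-1\right) = \left(4 + 9 + 16\right) \left(-1\right) = 29 \left(-1\right) = -29$)
$\sqrt{\left(\left(-10 + 12\right) - 20\right) w \left(-61\right) + 352917} = \sqrt{\left(\left(-10 + 12\right) - 20\right) \left(-29\right) \left(-61\right) + 352917} = \sqrt{\left(2 - 20\right) \left(-29\right) \left(-61\right) + 352917} = \sqrt{\left(-18\right) \left(-29\right) \left(-61\right) + 352917} = \sqrt{522 \left(-61\right) + 352917} = \sqrt{-31842 + 352917} = \sqrt{321075} = 15 \sqrt{1427}$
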